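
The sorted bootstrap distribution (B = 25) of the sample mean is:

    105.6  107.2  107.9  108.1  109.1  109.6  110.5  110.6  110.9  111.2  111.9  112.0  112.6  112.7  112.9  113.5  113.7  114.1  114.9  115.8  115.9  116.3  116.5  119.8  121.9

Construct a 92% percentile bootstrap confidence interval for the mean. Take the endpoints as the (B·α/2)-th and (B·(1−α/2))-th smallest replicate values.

(105.6, 119.8)

α = 0.08; lower rank = 25 × 0.040 = 1; upper rank = 25 × 0.960 = 24.
The 1st smallest replicate is 105.6; the 24th is 119.8.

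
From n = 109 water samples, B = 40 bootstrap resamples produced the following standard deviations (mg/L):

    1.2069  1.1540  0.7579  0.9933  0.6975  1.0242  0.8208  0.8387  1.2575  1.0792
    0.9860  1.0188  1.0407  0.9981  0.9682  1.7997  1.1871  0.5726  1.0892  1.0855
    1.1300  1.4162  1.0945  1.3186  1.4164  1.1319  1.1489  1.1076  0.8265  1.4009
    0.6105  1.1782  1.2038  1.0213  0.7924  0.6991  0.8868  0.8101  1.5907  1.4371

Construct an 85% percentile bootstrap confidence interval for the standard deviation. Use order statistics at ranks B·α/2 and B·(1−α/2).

Sorted replicates: 0.5726, 0.6105, 0.6975, 0.6991, 0.7579, 0.7924, 0.8101, 0.8208, 0.8265, 0.8387, 0.8868, 0.9682, 0.9860, 0.9933, 0.9981, 1.0188, 1.0213, 1.0242, 1.0407, 1.0792, 1.0855, 1.0892, 1.0945, 1.1076, 1.1300, 1.1319, 1.1489, 1.1540, 1.1782, 1.1871, 1.2038, 1.2069, 1.2575, 1.3186, 1.4009, 1.4162, 1.4164, 1.4371, 1.5907, 1.7997
α = 0.15; lower rank = 40 × 0.075 = 3; upper rank = 40 × 0.925 = 37.
The 3rd smallest replicate is 0.6975; the 37th is 1.4164.

(0.6975, 1.4164)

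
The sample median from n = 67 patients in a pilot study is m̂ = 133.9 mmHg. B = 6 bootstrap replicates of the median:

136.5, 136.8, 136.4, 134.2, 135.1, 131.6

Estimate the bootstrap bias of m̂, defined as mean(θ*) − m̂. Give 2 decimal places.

bias = +1.20

mean(θ*) = (136.5 + 136.8 + 136.4 + 134.2 + 135.1 + 131.6) / 6 = 135.100
bias = 135.100 − 133.9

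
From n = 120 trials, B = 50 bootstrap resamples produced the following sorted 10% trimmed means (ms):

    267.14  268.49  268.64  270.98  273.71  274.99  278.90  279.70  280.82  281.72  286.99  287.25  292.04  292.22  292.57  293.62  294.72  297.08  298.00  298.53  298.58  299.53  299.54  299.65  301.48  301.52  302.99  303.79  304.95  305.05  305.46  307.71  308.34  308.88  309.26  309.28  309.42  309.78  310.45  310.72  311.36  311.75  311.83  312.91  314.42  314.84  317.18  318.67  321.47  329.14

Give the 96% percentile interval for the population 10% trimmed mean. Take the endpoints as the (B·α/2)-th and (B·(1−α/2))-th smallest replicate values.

(267.14, 321.47)

α = 0.04; lower rank = 50 × 0.020 = 1; upper rank = 50 × 0.980 = 49.
The 1st smallest replicate is 267.14; the 49th is 321.47.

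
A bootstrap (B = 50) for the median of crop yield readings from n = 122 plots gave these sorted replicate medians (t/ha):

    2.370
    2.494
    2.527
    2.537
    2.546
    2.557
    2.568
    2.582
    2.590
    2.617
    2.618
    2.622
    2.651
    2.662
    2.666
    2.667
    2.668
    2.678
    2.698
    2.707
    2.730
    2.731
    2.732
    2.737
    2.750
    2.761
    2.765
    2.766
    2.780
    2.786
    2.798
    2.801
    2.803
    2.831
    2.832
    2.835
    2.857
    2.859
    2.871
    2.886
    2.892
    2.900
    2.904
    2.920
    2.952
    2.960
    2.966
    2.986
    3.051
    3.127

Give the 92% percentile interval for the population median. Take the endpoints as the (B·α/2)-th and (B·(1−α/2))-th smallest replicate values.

α = 0.08; lower rank = 50 × 0.040 = 2; upper rank = 50 × 0.960 = 48.
The 2nd smallest replicate is 2.494; the 48th is 2.986.

(2.494, 2.986)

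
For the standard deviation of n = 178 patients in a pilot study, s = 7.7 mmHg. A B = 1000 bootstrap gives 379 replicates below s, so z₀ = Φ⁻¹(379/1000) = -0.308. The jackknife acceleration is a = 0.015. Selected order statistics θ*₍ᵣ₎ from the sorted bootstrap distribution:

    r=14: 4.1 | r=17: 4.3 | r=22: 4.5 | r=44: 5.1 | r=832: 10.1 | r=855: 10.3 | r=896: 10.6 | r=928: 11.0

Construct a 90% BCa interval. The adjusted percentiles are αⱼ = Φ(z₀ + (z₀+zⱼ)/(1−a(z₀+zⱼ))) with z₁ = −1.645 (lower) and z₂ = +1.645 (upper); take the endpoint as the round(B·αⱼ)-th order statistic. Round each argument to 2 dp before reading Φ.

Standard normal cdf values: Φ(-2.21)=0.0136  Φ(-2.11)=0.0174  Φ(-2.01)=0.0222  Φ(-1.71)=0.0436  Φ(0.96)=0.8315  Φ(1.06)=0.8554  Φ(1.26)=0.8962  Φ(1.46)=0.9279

Lower: z₀ + z₁ = -0.308 + (-1.645) = -1.953; 1 − a(z₀+z₁) = 1 − (0.015)(-1.953) = 1.0293; argument = -0.308 + (-1.953)/1.0293 = -2.2054 → -2.21.
α₁ = Φ(-2.21) = 0.0136; rank = round(1000 × 0.0136) = 14; θ*₍14₎ = 4.1.
Upper: z₀ + z₂ = 1.337; 1 − a(z₀+z₂) = 0.9799; argument = 1.0564 → 1.06; α₂ = 0.8554; rank = 855; θ*₍855₎ = 10.3.

(4.1, 10.3)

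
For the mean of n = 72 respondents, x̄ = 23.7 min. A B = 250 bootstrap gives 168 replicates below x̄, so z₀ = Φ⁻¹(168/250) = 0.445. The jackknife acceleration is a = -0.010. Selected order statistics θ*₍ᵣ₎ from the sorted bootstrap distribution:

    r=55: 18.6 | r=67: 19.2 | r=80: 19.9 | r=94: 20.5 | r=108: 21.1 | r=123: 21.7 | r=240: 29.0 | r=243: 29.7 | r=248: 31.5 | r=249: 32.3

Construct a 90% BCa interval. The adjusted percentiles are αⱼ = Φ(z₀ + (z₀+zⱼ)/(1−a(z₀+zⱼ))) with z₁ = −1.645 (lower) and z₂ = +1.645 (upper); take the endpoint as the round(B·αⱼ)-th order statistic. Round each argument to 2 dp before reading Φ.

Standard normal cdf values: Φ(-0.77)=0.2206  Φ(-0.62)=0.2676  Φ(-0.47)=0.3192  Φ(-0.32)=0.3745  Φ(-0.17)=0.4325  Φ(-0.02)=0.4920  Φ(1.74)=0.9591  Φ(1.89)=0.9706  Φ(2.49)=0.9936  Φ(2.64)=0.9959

Lower: z₀ + z₁ = 0.445 + (-1.645) = -1.200; 1 − a(z₀+z₁) = 1 − (-0.010)(-1.200) = 0.9880; argument = 0.445 + (-1.200)/0.9880 = -0.7696 → -0.77.
α₁ = Φ(-0.77) = 0.2206; rank = round(250 × 0.2206) = 55; θ*₍55₎ = 18.6.
Upper: z₀ + z₂ = 2.090; 1 − a(z₀+z₂) = 1.0209; argument = 2.4922 → 2.49; α₂ = 0.9936; rank = 248; θ*₍248₎ = 31.5.

(18.6, 31.5)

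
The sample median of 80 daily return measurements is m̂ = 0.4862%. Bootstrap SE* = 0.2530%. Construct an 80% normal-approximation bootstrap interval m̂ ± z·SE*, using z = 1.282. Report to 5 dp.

Margin = 1.282 × 0.2530 = 0.324346
Interval: 0.4862 ± 0.324346

(0.16185, 0.81055)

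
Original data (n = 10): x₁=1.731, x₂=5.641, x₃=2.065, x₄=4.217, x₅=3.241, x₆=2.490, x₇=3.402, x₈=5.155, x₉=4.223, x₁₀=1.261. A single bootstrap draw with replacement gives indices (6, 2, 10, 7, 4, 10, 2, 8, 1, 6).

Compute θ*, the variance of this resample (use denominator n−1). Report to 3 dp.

θ* = 3.037

Resample values: 2.490, 5.641, 1.261, 3.402, 4.217, 1.261, 5.641, 5.155, 1.731, 2.490.
Mean = 3.3289; sum of squared deviations = 27.3335
s² = 27.3335 / 9 = 3.0371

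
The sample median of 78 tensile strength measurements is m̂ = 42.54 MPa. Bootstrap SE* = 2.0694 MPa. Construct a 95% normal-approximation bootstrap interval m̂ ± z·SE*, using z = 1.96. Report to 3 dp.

(38.484, 46.596)

Margin = 1.96 × 2.0694 = 4.0560
Interval: 42.54 ± 4.0560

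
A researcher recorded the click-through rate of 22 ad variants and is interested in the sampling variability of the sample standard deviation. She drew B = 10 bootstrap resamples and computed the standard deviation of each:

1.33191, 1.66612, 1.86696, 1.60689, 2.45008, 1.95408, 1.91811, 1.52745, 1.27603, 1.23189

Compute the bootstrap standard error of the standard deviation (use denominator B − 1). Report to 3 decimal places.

Bootstrap SE is the standard deviation of the 10 replicate standard deviations.
Mean of replicates: (1.33191 + 1.66612 + 1.86696 + 1.60689 + 2.45008 + 1.95408 + 1.91811 + 1.52745 + 1.27603 + 1.23189) / 10 = 16.829520 / 10 = 1.682952
Sum of squared deviations: (−0.351042)² + (−0.016832)² + (+0.184008)² + (−0.076062)² + (+0.767128)² + (+0.271128)² + (+0.235158)² + (−0.155502)² + (−0.406922)² + (−0.451062)² = 1.273677
Variance = 1.273677 / 9 = 0.141520
SE* = √0.141520

SE* = 0.376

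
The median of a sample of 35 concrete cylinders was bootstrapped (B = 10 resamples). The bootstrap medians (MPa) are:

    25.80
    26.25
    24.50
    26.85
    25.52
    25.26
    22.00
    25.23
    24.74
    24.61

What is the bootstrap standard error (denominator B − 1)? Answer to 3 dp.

SE* = 1.309

Bootstrap SE is the standard deviation of the 10 replicate medians.
Mean of replicates: (25.80 + 26.25 + 24.50 + 26.85 + 25.52 + 25.26 + 22.00 + 25.23 + 24.74 + 24.61) / 10 = 250.7600 / 10 = 25.0760
Sum of squared deviations: (+0.7240)² + (+1.1740)² + (−0.5760)² + (+1.7740)² + (+0.4440)² + (+0.1840)² + (−3.0760)² + (+0.1540)² + (−0.3360)² + (−0.4660)² = 15.4278
Variance = 15.4278 / 9 = 1.7142
SE* = √1.7142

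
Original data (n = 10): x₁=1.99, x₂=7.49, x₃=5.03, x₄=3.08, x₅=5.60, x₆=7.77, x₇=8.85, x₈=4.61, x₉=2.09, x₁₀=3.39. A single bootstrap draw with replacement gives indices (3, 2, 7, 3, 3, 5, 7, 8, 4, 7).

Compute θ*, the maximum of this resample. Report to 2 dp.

Resample values: 5.03, 7.49, 8.85, 5.03, 5.03, 5.60, 8.85, 4.61, 3.08, 8.85.
Maximum = 8.85

θ* = 8.85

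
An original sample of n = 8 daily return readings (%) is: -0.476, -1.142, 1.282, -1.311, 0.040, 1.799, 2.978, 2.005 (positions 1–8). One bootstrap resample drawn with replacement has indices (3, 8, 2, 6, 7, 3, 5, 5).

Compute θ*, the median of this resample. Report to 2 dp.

θ* = 1.28

Resample values: 1.282, 2.005, -1.142, 1.799, 2.978, 1.282, 0.040, 0.040.
Sorted: -1.142, 0.040, 0.040, 1.282, 1.282, 1.799, 2.005, 2.978
Median = average of the two middle values = 1.28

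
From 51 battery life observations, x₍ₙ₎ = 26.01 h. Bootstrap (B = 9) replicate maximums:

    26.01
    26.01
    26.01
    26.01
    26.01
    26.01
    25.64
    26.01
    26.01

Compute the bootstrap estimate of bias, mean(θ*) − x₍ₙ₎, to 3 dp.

mean(θ*) = (26.01 + 26.01 + 26.01 + 26.01 + 26.01 + 26.01 + 25.64 + 26.01 + 26.01) / 9 = 25.9689
bias = 25.9689 − 26.01

bias = −0.041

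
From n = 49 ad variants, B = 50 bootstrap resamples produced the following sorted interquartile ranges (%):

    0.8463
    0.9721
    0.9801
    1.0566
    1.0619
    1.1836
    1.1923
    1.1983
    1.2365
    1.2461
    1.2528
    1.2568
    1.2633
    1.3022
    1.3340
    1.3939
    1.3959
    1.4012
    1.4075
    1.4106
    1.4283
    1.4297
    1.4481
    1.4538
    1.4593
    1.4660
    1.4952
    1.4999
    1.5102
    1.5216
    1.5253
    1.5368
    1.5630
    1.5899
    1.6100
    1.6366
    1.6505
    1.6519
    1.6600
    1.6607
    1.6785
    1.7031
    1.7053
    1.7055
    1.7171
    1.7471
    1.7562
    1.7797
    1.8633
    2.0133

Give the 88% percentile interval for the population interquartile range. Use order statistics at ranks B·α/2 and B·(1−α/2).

α = 0.12; lower rank = 50 × 0.060 = 3; upper rank = 50 × 0.940 = 47.
The 3rd smallest replicate is 0.9801; the 47th is 1.7562.

(0.9801, 1.7562)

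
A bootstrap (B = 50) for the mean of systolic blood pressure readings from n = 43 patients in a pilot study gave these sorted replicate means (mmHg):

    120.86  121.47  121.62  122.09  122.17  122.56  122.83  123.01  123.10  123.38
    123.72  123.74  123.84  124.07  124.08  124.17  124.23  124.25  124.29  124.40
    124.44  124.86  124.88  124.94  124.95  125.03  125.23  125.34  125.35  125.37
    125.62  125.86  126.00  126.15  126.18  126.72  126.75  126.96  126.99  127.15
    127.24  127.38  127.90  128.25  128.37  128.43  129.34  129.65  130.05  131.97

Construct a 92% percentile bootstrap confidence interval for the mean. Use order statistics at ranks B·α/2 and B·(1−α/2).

α = 0.08; lower rank = 50 × 0.040 = 2; upper rank = 50 × 0.960 = 48.
The 2nd smallest replicate is 121.47; the 48th is 129.65.

(121.47, 129.65)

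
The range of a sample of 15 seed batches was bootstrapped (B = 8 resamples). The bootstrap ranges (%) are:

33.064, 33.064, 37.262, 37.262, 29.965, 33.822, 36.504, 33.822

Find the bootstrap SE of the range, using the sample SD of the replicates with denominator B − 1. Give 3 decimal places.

SE* = 2.527

Bootstrap SE is the standard deviation of the 8 replicate ranges.
Mean of replicates: (33.064 + 33.064 + 37.262 + 37.262 + 29.965 + 33.822 + 36.504 + 33.822) / 8 = 274.7650 / 8 = 34.3456
Sum of squared deviations: (−1.2816)² + (−1.2816)² + (+2.9164)² + (+2.9164)² + (−4.3806)² + (−0.5236)² + (+2.1584)² + (−0.5236)² = 44.6924
Variance = 44.6924 / 7 = 6.3846
SE* = √6.3846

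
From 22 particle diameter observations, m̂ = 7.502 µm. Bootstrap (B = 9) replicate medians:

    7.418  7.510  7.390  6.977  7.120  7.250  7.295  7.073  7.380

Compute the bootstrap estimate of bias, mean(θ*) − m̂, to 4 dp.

bias = −0.2339

mean(θ*) = (7.418 + 7.510 + 7.390 + 6.977 + 7.120 + 7.250 + 7.295 + 7.073 + 7.380) / 9 = 7.26811
bias = 7.26811 − 7.502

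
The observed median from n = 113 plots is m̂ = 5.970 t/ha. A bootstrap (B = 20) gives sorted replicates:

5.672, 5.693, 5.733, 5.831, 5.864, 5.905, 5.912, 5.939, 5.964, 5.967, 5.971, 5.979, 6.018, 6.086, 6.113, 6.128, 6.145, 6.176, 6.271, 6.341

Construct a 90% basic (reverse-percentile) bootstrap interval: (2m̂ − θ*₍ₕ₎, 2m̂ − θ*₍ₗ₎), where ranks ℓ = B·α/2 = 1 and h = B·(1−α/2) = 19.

(5.669, 6.268)

Percentile endpoints at ranks 1 and 19: θ*₍1₎ = 5.672, θ*₍19₎ = 6.271.
Basic interval reflects these around m̂:
  lower = 2 × 5.970 − 6.271 = 5.669
  upper = 2 × 5.970 − 5.672 = 6.268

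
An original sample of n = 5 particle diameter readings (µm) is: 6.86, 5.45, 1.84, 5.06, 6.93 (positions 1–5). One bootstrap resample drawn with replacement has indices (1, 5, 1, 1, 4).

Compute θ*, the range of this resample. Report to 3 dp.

θ* = 1.870

Resample values: 6.86, 6.93, 6.86, 6.86, 5.06.
Range = 6.93 − 5.06 = 1.870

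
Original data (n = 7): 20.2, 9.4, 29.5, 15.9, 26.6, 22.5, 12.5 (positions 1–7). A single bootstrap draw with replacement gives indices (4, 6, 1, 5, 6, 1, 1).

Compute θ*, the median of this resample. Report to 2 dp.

Resample values: 15.9, 22.5, 20.2, 26.6, 22.5, 20.2, 20.2.
Sorted: 15.9, 20.2, 20.2, 20.2, 22.5, 22.5, 26.6
Median = middle value = 20.20

θ* = 20.20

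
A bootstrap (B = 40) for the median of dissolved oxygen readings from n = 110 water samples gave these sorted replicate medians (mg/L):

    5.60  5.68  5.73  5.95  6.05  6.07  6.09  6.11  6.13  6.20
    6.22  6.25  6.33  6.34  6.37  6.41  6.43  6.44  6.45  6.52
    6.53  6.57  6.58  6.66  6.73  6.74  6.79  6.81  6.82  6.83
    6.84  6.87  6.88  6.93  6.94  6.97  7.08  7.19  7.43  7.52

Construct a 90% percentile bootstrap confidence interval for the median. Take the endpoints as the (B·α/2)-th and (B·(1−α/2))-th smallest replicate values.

α = 0.10; lower rank = 40 × 0.050 = 2; upper rank = 40 × 0.950 = 38.
The 2nd smallest replicate is 5.68; the 38th is 7.19.

(5.68, 7.19)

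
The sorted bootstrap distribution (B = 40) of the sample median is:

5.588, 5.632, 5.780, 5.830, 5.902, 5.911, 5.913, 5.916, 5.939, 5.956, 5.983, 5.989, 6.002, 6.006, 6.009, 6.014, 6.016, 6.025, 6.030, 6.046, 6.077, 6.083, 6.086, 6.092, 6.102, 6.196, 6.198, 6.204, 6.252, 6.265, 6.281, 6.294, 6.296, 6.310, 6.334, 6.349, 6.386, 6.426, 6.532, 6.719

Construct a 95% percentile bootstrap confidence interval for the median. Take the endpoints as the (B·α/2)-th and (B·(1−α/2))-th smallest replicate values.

α = 0.05; lower rank = 40 × 0.025 = 1; upper rank = 40 × 0.975 = 39.
The 1st smallest replicate is 5.588; the 39th is 6.532.

(5.588, 6.532)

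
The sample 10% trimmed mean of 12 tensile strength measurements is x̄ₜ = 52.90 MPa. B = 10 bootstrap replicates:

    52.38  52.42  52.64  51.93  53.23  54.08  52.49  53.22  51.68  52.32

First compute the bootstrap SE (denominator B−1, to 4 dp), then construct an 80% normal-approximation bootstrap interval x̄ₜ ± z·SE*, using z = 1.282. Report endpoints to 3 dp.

Mean of replicates = 52.6390; sum of squared deviations = 4.4247; SE* = √(4.4247/9) = 0.7012
Margin = 1.282 × 0.7012 = 0.8989
Interval: 52.90 ± 0.8989

(52.001, 53.799)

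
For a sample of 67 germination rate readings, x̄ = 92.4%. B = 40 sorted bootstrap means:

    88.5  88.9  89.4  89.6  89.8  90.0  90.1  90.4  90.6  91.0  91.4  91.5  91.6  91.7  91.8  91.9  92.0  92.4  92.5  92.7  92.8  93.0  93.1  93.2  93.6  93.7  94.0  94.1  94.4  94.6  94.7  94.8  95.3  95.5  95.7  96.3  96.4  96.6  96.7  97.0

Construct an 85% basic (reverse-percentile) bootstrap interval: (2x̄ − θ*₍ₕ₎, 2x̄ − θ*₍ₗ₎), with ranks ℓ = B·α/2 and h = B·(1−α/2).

Percentile endpoints at ranks 3 and 37: θ*₍3₎ = 89.4, θ*₍37₎ = 96.4.
Basic interval reflects these around x̄:
  lower = 2 × 92.4 − 96.4 = 88.4
  upper = 2 × 92.4 − 89.4 = 95.4

(88.4, 95.4)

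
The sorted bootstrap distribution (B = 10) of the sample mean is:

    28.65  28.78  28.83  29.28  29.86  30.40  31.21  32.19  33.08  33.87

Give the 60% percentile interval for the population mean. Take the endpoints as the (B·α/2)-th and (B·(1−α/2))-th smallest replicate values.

(28.78, 32.19)

α = 0.40; lower rank = 10 × 0.200 = 2; upper rank = 10 × 0.800 = 8.
The 2nd smallest replicate is 28.78; the 8th is 32.19.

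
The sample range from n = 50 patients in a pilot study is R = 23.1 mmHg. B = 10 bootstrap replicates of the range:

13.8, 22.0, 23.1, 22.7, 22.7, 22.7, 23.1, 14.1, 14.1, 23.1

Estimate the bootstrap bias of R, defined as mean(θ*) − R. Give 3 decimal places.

bias = −2.960

mean(θ*) = (13.8 + 22.0 + 23.1 + 22.7 + 22.7 + 22.7 + 23.1 + 14.1 + 14.1 + 23.1) / 10 = 20.1400
bias = 20.1400 − 23.1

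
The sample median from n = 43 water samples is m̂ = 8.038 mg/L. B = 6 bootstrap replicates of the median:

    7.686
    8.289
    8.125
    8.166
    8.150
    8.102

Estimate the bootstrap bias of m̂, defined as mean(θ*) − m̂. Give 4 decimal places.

mean(θ*) = (7.686 + 8.289 + 8.125 + 8.166 + 8.150 + 8.102) / 6 = 8.08633
bias = 8.08633 − 8.038

bias = +0.0483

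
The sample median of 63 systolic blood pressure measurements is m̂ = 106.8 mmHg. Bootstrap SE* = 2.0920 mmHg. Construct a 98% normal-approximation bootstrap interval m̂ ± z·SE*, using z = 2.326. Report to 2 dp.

Margin = 2.326 × 2.0920 = 4.866
Interval: 106.8 ± 4.866

(101.93, 111.67)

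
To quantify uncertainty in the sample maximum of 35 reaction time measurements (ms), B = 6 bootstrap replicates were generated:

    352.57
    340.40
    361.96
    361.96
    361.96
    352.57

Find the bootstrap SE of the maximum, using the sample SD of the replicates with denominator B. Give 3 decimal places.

SE* = 7.852

Bootstrap SE is the standard deviation of the 6 replicate maximums.
Mean of replicates: (352.57 + 340.40 + 361.96 + 361.96 + 361.96 + 352.57) / 6 = 2131.4200 / 6 = 355.2367
Sum of squared deviations: (−2.6667)² + (−14.8367)² + (+6.7233)² + (+6.7233)² + (+6.7233)² + (−2.6667)² = 369.9585
Variance = 369.9585 / 6 = 61.6598
SE* = √61.6598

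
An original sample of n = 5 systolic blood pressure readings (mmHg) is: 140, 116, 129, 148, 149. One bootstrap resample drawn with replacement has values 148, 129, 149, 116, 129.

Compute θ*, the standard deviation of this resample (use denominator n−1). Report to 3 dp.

θ* = 14.096

Mean = 134.2000; sum of squared deviations = 794.8000
s² = 794.8000 / 4 = 198.7000
s = √198.7000 = 14.096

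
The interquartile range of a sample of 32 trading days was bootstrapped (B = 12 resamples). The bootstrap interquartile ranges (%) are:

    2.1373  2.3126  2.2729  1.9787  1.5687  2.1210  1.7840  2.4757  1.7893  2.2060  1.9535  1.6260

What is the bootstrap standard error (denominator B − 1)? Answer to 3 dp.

Bootstrap SE is the standard deviation of the 12 replicate interquartile ranges.
Mean of replicates: (2.1373 + 2.3126 + 2.2729 + 1.9787 + 1.5687 + 2.1210 + 1.7840 + 2.4757 + 1.7893 + 2.2060 + 1.9535 + 1.6260) / 12 = 24.22570 / 12 = 2.01881
Sum of squared deviations: (+0.11849)² + (+0.29379)² + (+0.25409)² + (−0.04011)² + (−0.45011)² + (+0.10219)² + (−0.23481)² + (+0.45689)² + (−0.22951)² + (+0.18719)² + (−0.06531)² + (−0.39281)² = 0.88973
Variance = 0.88973 / 11 = 0.08088
SE* = √0.08088

SE* = 0.284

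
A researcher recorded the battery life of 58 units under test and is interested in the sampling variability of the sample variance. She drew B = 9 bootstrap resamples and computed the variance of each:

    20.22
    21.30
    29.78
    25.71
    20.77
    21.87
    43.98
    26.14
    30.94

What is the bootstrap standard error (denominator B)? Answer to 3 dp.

Bootstrap SE is the standard deviation of the 9 replicate variances.
Mean of replicates: (20.22 + 21.30 + 29.78 + 25.71 + 20.77 + 21.87 + 43.98 + 26.14 + 30.94) / 9 = 240.7100 / 9 = 26.7456
Sum of squared deviations: (−6.5256)² + (−5.4456)² + (+3.0344)² + (−1.0356)² + (−5.9756)² + (−4.8756)² + (+17.2344)² + (−0.6056)² + (+4.1944)² = 456.9816
Variance = 456.9816 / 9 = 50.7757
SE* = √50.7757

SE* = 7.126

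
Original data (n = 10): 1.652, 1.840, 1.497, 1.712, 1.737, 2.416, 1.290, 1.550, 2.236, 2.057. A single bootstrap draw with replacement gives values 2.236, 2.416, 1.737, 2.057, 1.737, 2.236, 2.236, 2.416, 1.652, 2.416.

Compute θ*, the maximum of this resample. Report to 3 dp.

θ* = 2.416

Maximum = 2.416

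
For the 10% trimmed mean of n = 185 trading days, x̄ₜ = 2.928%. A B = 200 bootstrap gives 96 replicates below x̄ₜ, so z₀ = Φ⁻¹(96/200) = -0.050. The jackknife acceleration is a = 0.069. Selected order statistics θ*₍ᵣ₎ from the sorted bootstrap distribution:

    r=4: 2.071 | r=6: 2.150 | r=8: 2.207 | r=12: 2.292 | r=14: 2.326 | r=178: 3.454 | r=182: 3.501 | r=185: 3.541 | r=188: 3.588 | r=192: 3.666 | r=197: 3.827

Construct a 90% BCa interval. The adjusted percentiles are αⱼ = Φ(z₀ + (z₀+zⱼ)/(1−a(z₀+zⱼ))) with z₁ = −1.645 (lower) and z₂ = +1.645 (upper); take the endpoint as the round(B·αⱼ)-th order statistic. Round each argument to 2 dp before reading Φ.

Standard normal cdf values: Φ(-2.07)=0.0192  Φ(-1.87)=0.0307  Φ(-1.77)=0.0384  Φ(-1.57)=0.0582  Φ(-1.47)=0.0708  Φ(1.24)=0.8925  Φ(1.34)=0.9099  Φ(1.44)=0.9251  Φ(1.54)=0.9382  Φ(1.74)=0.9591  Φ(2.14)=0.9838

(2.292, 3.666)

Lower: z₀ + z₁ = -0.050 + (-1.645) = -1.695; 1 − a(z₀+z₁) = 1 − (0.069)(-1.695) = 1.1170; argument = -0.050 + (-1.695)/1.1170 = -1.5675 → -1.57.
α₁ = Φ(-1.57) = 0.0582; rank = round(200 × 0.0582) = 12; θ*₍12₎ = 2.292.
Upper: z₀ + z₂ = 1.595; 1 − a(z₀+z₂) = 0.8899; argument = 1.7422 → 1.74; α₂ = 0.9591; rank = 192; θ*₍192₎ = 3.666.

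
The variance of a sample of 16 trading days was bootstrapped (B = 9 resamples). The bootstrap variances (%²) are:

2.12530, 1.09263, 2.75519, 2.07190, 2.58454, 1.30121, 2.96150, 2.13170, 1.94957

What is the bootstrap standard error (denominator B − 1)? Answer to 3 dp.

SE* = 0.621

Bootstrap SE is the standard deviation of the 9 replicate variances.
Mean of replicates: (2.12530 + 1.09263 + 2.75519 + 2.07190 + 2.58454 + 1.30121 + 2.96150 + 2.13170 + 1.94957) / 9 = 18.973540 / 9 = 2.108171
Sum of squared deviations: (+0.017129)² + (−1.015541)² + (+0.647019)² + (−0.036271)² + (+0.476369)² + (−0.806961)² + (+0.853329)² + (+0.023529)² + (−0.158601)² = 3.083558
Variance = 3.083558 / 8 = 0.385445
SE* = √0.385445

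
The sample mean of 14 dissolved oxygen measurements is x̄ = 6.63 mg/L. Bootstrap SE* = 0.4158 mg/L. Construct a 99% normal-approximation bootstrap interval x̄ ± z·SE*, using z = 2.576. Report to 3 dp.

(5.559, 7.701)

Margin = 2.576 × 0.4158 = 1.0711
Interval: 6.63 ± 1.0711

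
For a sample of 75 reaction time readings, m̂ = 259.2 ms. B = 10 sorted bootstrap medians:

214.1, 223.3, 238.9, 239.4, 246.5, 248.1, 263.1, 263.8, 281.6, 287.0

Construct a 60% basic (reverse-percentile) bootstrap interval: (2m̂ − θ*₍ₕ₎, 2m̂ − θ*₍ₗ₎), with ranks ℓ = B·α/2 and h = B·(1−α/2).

(254.6, 295.1)

Percentile endpoints at ranks 2 and 8: θ*₍2₎ = 223.3, θ*₍8₎ = 263.8.
Basic interval reflects these around m̂:
  lower = 2 × 259.2 − 263.8 = 254.6
  upper = 2 × 259.2 − 223.3 = 295.1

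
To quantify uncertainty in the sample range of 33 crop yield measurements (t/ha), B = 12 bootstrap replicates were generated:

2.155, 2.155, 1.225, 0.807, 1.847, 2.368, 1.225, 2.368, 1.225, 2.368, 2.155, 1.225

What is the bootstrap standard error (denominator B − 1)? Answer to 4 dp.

Bootstrap SE is the standard deviation of the 12 replicate ranges.
Mean of replicates: (2.155 + 2.155 + 1.225 + 0.807 + 1.847 + 2.368 + 1.225 + 2.368 + 1.225 + 2.368 + 2.155 + 1.225) / 12 = 21.12300 / 12 = 1.76025
Sum of squared deviations: (+0.39475)² + (+0.39475)² + (−0.53525)² + (−0.95325)² + (+0.08675)² + (+0.60775)² + (−0.53525)² + (+0.60775)² + (−0.53525)² + (+0.60775)² + (+0.39475)² + (−0.53525)² = 3.63774
Variance = 3.63774 / 11 = 0.33070
SE* = √0.33070

SE* = 0.5751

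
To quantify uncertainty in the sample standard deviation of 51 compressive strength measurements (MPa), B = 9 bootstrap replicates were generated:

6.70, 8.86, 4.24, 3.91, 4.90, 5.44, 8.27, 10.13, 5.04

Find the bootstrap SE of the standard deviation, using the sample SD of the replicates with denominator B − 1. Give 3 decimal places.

SE* = 2.220

Bootstrap SE is the standard deviation of the 9 replicate standard deviations.
Mean of replicates: (6.70 + 8.86 + 4.24 + 3.91 + 4.90 + 5.44 + 8.27 + 10.13 + 5.04) / 9 = 57.4900 / 9 = 6.3878
Sum of squared deviations: (+0.3122)² + (+2.4722)² + (−2.1478)² + (−2.4778)² + (−1.4878)² + (−0.9478)² + (+1.8822)² + (+3.7422)² + (−1.3478)² = 39.4370
Variance = 39.4370 / 8 = 4.9296
SE* = √4.9296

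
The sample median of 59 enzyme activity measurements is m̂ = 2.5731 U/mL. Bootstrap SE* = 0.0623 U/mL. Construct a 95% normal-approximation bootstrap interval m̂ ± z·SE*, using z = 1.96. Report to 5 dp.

(2.45099, 2.69521)

Margin = 1.96 × 0.0623 = 0.122108
Interval: 2.5731 ± 0.122108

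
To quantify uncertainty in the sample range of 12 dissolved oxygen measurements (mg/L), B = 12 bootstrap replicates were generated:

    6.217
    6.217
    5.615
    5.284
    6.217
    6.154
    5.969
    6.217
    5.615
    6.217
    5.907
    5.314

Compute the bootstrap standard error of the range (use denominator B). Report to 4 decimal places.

SE* = 0.3483

Bootstrap SE is the standard deviation of the 12 replicate ranges.
Mean of replicates: (6.217 + 6.217 + 5.615 + 5.284 + 6.217 + 6.154 + 5.969 + 6.217 + 5.615 + 6.217 + 5.907 + 5.314) / 12 = 70.94300 / 12 = 5.91192
Sum of squared deviations: (+0.30508)² + (+0.30508)² + (−0.29692)² + (−0.62792)² + (+0.30508)² + (+0.24208)² + (+0.05708)² + (+0.30508)² + (−0.29692)² + (+0.30508)² + (−0.00492)² + (−0.59792)² = 1.45537
Variance = 1.45537 / 12 = 0.12128
SE* = √0.12128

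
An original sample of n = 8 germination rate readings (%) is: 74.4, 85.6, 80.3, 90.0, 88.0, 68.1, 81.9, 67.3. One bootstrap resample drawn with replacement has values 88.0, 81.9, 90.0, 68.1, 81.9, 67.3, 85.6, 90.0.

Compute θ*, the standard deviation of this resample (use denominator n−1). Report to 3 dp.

Mean = 81.6000; sum of squared deviations = 585.0000
s² = 585.0000 / 7 = 83.5714
s = √83.5714 = 9.142

θ* = 9.142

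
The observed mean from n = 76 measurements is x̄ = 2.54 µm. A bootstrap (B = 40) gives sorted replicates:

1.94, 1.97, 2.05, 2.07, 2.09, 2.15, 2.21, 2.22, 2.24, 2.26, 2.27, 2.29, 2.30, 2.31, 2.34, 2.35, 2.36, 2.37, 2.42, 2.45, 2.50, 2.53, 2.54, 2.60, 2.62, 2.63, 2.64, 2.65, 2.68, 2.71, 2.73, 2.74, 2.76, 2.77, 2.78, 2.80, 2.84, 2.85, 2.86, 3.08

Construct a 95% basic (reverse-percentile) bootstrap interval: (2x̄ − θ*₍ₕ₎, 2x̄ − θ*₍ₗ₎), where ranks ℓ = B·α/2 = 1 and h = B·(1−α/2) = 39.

(2.22, 3.14)

Percentile endpoints at ranks 1 and 39: θ*₍1₎ = 1.94, θ*₍39₎ = 2.86.
Basic interval reflects these around x̄:
  lower = 2 × 2.54 − 2.86 = 2.22
  upper = 2 × 2.54 − 1.94 = 3.14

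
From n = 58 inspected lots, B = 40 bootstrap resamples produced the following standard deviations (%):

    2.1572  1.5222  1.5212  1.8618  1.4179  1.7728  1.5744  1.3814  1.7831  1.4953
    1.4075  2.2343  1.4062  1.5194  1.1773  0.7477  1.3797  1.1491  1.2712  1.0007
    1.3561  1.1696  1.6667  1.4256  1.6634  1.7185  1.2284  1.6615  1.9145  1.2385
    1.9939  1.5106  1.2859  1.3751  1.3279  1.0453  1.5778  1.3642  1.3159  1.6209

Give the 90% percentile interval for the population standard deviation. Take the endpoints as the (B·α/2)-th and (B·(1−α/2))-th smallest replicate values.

Sorted replicates: 0.7477, 1.0007, 1.0453, 1.1491, 1.1696, 1.1773, 1.2284, 1.2385, 1.2712, 1.2859, 1.3159, 1.3279, 1.3561, 1.3642, 1.3751, 1.3797, 1.3814, 1.4062, 1.4075, 1.4179, 1.4256, 1.4953, 1.5106, 1.5194, 1.5212, 1.5222, 1.5744, 1.5778, 1.6209, 1.6615, 1.6634, 1.6667, 1.7185, 1.7728, 1.7831, 1.8618, 1.9145, 1.9939, 2.1572, 2.2343
α = 0.10; lower rank = 40 × 0.050 = 2; upper rank = 40 × 0.950 = 38.
The 2nd smallest replicate is 1.0007; the 38th is 1.9939.

(1.0007, 1.9939)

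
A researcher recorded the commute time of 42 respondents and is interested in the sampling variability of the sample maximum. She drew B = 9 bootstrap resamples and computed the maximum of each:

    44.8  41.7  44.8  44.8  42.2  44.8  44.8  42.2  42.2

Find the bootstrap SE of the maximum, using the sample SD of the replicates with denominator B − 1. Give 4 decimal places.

SE* = 1.4443

Bootstrap SE is the standard deviation of the 9 replicate maximums.
Mean of replicates: (44.8 + 41.7 + 44.8 + 44.8 + 42.2 + 44.8 + 44.8 + 42.2 + 42.2) / 9 = 392.30000 / 9 = 43.58889
Sum of squared deviations: (+1.21111)² + (−1.88889)² + (+1.21111)² + (+1.21111)² + (−1.38889)² + (+1.21111)² + (+1.21111)² + (−1.38889)² + (−1.38889)² = 16.68889
Variance = 16.68889 / 8 = 2.08611
SE* = √2.08611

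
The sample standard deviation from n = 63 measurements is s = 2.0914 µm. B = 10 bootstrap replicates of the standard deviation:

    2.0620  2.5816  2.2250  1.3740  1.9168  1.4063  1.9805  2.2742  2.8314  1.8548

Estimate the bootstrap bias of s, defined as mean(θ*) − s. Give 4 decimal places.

mean(θ*) = (2.0620 + 2.5816 + 2.2250 + 1.3740 + 1.9168 + 1.4063 + 1.9805 + 2.2742 + 2.8314 + 1.8548) / 10 = 2.05066
bias = 2.05066 − 2.0914

bias = −0.0407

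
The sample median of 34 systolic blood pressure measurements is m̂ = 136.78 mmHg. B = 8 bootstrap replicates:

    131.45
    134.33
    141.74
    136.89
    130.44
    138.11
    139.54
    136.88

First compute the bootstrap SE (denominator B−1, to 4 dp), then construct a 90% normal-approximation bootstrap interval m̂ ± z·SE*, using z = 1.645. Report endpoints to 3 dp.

Mean of replicates = 136.1725; sum of squared deviations = 105.6648; SE* = √(105.6648/7) = 3.8852
Margin = 1.645 × 3.8852 = 6.3912
Interval: 136.78 ± 6.3912

(130.389, 143.171)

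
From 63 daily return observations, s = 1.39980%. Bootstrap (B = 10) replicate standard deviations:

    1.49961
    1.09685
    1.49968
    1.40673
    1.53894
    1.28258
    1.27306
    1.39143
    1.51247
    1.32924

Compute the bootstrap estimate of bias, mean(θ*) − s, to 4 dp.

mean(θ*) = (1.49961 + 1.09685 + 1.49968 + 1.40673 + 1.53894 + 1.28258 + 1.27306 + 1.39143 + 1.51247 + 1.32924) / 10 = 1.38306
bias = 1.38306 − 1.39980

bias = −0.0167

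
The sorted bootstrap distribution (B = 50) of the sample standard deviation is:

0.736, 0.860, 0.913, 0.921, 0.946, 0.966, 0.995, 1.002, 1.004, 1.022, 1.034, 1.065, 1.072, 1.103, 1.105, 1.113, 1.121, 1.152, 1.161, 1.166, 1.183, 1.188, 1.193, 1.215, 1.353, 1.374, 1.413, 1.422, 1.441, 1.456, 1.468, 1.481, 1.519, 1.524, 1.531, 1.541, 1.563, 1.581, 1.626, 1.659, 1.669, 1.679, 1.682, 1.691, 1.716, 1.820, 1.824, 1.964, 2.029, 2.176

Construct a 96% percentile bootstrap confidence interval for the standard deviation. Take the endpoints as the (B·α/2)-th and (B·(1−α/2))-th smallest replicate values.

α = 0.04; lower rank = 50 × 0.020 = 1; upper rank = 50 × 0.980 = 49.
The 1st smallest replicate is 0.736; the 49th is 2.029.

(0.736, 2.029)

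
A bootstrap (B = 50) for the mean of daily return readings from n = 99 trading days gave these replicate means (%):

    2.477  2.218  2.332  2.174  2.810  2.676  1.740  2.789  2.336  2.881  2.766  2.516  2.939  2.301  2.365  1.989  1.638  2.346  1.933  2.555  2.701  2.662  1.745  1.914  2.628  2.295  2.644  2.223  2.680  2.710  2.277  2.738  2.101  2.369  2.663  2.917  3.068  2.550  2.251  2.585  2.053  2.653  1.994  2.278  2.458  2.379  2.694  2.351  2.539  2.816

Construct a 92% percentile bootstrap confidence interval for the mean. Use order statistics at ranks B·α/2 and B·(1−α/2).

Sorted replicates: 1.638, 1.740, 1.745, 1.914, 1.933, 1.989, 1.994, 2.053, 2.101, 2.174, 2.218, 2.223, 2.251, 2.277, 2.278, 2.295, 2.301, 2.332, 2.336, 2.346, 2.351, 2.365, 2.369, 2.379, 2.458, 2.477, 2.516, 2.539, 2.550, 2.555, 2.585, 2.628, 2.644, 2.653, 2.662, 2.663, 2.676, 2.680, 2.694, 2.701, 2.710, 2.738, 2.766, 2.789, 2.810, 2.816, 2.881, 2.917, 2.939, 3.068
α = 0.08; lower rank = 50 × 0.040 = 2; upper rank = 50 × 0.960 = 48.
The 2nd smallest replicate is 1.740; the 48th is 2.917.

(1.740, 2.917)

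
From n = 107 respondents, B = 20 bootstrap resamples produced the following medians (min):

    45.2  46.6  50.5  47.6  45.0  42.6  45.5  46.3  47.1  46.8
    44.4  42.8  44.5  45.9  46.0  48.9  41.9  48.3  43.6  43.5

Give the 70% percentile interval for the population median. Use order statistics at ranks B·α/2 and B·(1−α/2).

(42.8, 47.6)

Sorted replicates: 41.9, 42.6, 42.8, 43.5, 43.6, 44.4, 44.5, 45.0, 45.2, 45.5, 45.9, 46.0, 46.3, 46.6, 46.8, 47.1, 47.6, 48.3, 48.9, 50.5
α = 0.30; lower rank = 20 × 0.150 = 3; upper rank = 20 × 0.850 = 17.
The 3rd smallest replicate is 42.8; the 17th is 47.6.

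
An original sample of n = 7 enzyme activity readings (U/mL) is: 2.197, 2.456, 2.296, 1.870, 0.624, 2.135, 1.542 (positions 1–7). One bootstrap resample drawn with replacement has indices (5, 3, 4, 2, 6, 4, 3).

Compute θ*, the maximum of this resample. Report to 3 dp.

θ* = 2.456

Resample values: 0.624, 2.296, 1.870, 2.456, 2.135, 1.870, 2.296.
Maximum = 2.456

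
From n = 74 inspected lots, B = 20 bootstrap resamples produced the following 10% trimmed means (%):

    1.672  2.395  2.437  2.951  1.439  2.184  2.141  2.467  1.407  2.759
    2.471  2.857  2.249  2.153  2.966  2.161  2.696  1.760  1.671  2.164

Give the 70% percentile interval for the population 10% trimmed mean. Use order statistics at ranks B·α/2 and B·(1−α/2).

(1.671, 2.759)

Sorted replicates: 1.407, 1.439, 1.671, 1.672, 1.760, 2.141, 2.153, 2.161, 2.164, 2.184, 2.249, 2.395, 2.437, 2.467, 2.471, 2.696, 2.759, 2.857, 2.951, 2.966
α = 0.30; lower rank = 20 × 0.150 = 3; upper rank = 20 × 0.850 = 17.
The 3rd smallest replicate is 1.671; the 17th is 2.759.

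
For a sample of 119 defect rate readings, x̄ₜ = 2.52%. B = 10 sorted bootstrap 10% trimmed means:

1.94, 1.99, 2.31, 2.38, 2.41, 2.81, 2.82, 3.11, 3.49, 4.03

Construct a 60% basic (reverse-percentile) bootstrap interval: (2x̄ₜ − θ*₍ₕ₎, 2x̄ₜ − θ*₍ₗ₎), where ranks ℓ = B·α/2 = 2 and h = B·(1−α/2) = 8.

Percentile endpoints at ranks 2 and 8: θ*₍2₎ = 1.99, θ*₍8₎ = 3.11.
Basic interval reflects these around x̄ₜ:
  lower = 2 × 2.52 − 3.11 = 1.93
  upper = 2 × 2.52 − 1.99 = 3.05

(1.93, 3.05)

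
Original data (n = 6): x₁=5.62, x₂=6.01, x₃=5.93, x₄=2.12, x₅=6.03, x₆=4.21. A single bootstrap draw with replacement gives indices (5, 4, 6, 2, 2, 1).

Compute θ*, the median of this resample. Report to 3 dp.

θ* = 5.815

Resample values: 6.03, 2.12, 4.21, 6.01, 6.01, 5.62.
Sorted: 2.12, 4.21, 5.62, 6.01, 6.01, 6.03
Median = average of the two middle values = 5.815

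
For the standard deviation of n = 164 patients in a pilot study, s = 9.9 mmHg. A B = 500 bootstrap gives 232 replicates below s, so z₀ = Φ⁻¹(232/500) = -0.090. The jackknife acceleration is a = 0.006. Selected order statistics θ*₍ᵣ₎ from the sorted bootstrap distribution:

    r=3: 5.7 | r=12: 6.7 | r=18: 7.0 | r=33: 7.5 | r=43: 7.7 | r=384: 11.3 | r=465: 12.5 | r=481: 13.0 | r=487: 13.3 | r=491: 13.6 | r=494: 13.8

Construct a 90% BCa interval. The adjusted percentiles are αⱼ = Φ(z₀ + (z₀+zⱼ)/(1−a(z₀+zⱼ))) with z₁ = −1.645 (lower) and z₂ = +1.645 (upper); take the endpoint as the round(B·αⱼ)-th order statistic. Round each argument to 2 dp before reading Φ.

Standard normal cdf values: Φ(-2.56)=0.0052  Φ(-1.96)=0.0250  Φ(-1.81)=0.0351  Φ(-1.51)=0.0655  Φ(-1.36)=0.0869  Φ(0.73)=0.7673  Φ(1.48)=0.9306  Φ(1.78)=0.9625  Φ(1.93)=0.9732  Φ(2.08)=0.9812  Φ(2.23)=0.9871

Lower: z₀ + z₁ = -0.090 + (-1.645) = -1.735; 1 − a(z₀+z₁) = 1 − (0.006)(-1.735) = 1.0104; argument = -0.090 + (-1.735)/1.0104 = -1.8071 → -1.81.
α₁ = Φ(-1.81) = 0.0351; rank = round(500 × 0.0351) = 18; θ*₍18₎ = 7.0.
Upper: z₀ + z₂ = 1.555; 1 − a(z₀+z₂) = 0.9907; argument = 1.4796 → 1.48; α₂ = 0.9306; rank = 465; θ*₍465₎ = 12.5.

(7.0, 12.5)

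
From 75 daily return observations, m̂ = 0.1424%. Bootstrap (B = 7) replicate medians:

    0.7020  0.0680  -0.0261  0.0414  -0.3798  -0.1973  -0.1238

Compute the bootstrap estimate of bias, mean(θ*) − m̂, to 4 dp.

bias = −0.1303

mean(θ*) = (0.7020 + 0.0680 + (-0.0261) + 0.0414 + (-0.3798) + (-0.1973) + (-0.1238)) / 7 = 0.01206
bias = 0.01206 − 0.1424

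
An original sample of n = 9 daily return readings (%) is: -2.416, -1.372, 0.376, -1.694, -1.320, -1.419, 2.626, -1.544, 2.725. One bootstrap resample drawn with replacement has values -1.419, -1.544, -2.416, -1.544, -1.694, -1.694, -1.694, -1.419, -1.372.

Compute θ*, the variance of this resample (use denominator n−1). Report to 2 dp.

Mean = -1.6440; sum of squared deviations = 0.7987
s² = 0.7987 / 8 = 0.0998

θ* = 0.10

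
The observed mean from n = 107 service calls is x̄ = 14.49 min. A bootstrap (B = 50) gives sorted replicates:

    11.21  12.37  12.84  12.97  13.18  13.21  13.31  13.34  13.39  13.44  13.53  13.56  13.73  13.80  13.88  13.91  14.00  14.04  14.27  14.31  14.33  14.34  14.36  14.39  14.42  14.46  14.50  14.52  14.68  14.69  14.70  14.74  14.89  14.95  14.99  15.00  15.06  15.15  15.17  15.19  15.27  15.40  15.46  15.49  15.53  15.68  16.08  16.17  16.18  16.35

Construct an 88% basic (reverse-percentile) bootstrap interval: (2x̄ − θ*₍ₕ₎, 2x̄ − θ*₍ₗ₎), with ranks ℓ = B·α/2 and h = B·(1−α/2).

Percentile endpoints at ranks 3 and 47: θ*₍3₎ = 12.84, θ*₍47₎ = 16.08.
Basic interval reflects these around x̄:
  lower = 2 × 14.49 − 16.08 = 12.90
  upper = 2 × 14.49 − 12.84 = 16.14

(12.90, 16.14)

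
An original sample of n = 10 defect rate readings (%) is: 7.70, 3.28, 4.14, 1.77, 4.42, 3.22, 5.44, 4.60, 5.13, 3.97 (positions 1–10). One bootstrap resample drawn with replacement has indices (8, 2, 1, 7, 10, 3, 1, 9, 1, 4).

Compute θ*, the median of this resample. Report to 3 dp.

Resample values: 4.60, 3.28, 7.70, 5.44, 3.97, 4.14, 7.70, 5.13, 7.70, 1.77.
Sorted: 1.77, 3.28, 3.97, 4.14, 4.60, 5.13, 5.44, 7.70, 7.70, 7.70
Median = average of the two middle values = 4.865

θ* = 4.865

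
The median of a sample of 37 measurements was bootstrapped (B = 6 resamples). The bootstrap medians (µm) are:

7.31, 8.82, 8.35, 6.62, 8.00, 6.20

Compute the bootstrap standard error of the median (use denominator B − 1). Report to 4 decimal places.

Bootstrap SE is the standard deviation of the 6 replicate medians.
Mean of replicates: (7.31 + 8.82 + 8.35 + 6.62 + 8.00 + 6.20) / 6 = 45.30000 / 6 = 7.55000
Sum of squared deviations: (−0.24000)² + (+1.27000)² + (+0.80000)² + (−0.93000)² + (+0.45000)² + (−1.35000)² = 5.20040
Variance = 5.20040 / 5 = 1.04008
SE* = √1.04008

SE* = 1.0198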